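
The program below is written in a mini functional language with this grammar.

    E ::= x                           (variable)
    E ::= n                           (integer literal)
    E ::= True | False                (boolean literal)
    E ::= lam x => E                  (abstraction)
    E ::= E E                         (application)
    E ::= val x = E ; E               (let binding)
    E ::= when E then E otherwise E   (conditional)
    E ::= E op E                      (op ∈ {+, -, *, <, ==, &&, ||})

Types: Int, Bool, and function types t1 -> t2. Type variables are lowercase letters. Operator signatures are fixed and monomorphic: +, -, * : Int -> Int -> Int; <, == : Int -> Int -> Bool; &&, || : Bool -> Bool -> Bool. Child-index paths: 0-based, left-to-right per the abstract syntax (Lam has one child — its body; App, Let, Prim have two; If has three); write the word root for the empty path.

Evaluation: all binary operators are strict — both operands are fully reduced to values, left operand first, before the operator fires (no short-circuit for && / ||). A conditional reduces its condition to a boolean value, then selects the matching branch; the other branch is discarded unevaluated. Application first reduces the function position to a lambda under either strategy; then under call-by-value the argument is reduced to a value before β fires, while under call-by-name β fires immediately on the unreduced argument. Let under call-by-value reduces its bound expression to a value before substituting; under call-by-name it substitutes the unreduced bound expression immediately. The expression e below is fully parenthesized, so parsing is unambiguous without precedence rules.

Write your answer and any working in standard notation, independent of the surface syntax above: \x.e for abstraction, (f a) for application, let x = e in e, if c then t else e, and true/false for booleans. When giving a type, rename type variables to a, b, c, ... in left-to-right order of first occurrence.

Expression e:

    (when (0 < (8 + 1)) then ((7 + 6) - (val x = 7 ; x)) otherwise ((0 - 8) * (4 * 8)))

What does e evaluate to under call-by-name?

Answer: 6

Trace:
step 0: (if (0 < (8 + 1)) then ((7 + 6) - (let x = 7 in x)) else ((0 - 8) * (4 * 8)))
step 1: [delta@0.1] (if (0 < 9) then ((7 + 6) - (let x = 7 in x)) else ((0 - 8) * (4 * 8)))
step 2: [delta@0] (if true then ((7 + 6) - (let x = 7 in x)) else ((0 - 8) * (4 * 8)))
step 3: [if@root] ((7 + 6) - (let x = 7 in x))
step 4: [delta@0] (13 - (let x = 7 in x))
step 5: [let@1] (13 - 7)
step 6: [delta@root] 6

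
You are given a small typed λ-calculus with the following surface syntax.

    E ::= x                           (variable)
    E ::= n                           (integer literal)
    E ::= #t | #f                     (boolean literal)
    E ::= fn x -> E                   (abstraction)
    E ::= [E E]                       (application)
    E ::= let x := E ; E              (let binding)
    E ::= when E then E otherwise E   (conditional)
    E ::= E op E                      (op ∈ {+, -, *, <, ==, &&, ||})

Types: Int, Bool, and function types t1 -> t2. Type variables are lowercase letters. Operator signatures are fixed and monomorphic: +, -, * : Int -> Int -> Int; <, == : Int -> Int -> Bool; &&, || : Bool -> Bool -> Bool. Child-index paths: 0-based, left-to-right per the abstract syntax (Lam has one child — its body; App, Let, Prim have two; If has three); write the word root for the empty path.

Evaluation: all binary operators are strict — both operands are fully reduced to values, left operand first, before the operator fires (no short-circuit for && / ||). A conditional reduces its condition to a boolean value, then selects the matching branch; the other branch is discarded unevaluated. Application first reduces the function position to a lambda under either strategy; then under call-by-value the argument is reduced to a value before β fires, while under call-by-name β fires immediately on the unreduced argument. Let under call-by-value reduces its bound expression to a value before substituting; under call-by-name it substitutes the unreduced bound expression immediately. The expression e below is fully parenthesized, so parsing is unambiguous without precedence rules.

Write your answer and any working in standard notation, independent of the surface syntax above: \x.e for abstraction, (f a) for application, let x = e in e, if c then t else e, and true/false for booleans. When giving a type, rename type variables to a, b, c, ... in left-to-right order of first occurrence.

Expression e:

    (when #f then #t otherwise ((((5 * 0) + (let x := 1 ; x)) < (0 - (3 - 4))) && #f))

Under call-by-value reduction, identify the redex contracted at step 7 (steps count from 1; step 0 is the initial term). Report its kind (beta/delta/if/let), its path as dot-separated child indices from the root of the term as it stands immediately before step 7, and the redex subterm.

Answer: delta at 0 : (1 < 1)

Working:
step 0: (if false then true else ((((5 * 0) + (let x = 1 in x)) < (0 - (3 - 4))) && false))
step 1: [if@root] ((((5 * 0) + (let x = 1 in x)) < (0 - (3 - 4))) && false)
step 2: [delta@0.0.0] (((0 + (let x = 1 in x)) < (0 - (3 - 4))) && false)
step 3: [let@0.0.1] (((0 + 1) < (0 - (3 - 4))) && false)
step 4: [delta@0.0] ((1 < (0 - (3 - 4))) && false)
step 5: [delta@0.1.1] ((1 < (0 - -1)) && false)
step 6: [delta@0.1] ((1 < 1) && false)
step 7: [delta@0] (false && false)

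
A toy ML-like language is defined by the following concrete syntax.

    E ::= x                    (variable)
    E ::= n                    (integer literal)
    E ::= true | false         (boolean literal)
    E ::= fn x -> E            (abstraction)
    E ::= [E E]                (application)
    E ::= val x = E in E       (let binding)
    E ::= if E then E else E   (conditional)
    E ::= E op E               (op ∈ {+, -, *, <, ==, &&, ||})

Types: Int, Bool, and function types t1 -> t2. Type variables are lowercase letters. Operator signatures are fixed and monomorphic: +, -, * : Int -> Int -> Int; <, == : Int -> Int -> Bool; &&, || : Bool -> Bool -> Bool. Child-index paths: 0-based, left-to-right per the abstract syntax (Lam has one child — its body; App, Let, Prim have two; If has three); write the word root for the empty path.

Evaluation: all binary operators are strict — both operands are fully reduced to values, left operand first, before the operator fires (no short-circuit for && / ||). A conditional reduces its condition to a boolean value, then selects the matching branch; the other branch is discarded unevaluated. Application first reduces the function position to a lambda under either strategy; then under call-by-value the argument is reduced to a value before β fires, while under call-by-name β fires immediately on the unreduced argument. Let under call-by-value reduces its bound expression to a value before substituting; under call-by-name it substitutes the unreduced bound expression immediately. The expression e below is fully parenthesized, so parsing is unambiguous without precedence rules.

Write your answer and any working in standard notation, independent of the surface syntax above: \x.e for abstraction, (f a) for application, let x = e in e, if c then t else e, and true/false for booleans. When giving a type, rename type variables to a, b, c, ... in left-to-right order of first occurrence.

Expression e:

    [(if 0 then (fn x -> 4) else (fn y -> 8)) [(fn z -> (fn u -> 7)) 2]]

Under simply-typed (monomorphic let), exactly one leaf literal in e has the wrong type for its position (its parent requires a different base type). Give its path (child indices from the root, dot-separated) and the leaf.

Trace:
  unify Int ~ Bool
  FAIL: mismatch Int ~ Bool

Answer: 0.0 : 0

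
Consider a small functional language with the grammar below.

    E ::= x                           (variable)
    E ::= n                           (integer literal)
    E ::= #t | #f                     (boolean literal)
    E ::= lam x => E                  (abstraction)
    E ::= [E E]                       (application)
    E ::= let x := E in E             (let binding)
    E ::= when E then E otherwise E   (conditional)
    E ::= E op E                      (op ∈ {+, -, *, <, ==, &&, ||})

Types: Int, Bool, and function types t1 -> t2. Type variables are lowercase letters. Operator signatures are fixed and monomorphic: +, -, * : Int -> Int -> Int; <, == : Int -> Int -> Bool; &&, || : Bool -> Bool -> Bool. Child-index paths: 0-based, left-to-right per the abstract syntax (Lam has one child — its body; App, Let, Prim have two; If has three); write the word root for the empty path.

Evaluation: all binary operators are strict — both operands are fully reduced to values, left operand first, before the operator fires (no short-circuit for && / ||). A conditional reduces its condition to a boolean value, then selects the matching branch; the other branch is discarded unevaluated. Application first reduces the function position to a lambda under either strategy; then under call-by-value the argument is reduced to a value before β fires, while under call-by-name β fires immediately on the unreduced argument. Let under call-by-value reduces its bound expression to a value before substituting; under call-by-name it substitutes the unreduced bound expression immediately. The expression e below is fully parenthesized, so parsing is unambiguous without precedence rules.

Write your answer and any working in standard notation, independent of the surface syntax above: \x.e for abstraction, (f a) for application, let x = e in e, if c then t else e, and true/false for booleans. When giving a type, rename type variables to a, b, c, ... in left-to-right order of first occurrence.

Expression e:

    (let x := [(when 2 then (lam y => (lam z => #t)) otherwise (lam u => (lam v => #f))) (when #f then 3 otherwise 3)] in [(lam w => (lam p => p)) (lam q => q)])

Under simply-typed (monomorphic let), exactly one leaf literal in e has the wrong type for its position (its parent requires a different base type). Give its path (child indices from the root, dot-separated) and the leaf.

Derivation:
  unify Int ~ Bool
  FAIL: mismatch Int ~ Bool

Answer: 0.0.0 : 2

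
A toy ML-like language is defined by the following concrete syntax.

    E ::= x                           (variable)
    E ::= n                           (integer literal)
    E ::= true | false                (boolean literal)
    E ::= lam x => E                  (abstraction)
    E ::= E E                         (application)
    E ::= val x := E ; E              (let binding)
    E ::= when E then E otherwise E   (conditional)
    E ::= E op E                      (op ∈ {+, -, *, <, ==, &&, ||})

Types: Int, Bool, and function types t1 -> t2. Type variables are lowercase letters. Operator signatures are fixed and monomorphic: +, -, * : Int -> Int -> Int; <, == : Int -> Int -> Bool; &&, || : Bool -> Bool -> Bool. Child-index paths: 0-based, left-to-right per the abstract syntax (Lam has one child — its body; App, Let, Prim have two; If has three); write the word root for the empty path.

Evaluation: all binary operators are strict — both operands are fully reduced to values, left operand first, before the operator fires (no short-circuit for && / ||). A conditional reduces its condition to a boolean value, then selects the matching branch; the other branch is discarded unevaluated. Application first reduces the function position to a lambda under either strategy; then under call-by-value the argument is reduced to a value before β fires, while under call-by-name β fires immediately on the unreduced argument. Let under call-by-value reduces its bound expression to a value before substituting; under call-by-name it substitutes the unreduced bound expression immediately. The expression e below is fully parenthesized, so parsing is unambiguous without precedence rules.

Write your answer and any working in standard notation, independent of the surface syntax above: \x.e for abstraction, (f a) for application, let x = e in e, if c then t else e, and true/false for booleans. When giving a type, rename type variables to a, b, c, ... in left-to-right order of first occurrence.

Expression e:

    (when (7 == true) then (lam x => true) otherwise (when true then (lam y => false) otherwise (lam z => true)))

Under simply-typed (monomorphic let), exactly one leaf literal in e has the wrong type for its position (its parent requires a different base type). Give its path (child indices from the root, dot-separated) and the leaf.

Working:
  unify Int ~ Int
  unify Bool ~ Int
  FAIL: mismatch Bool ~ Int

Answer: 0.1 : true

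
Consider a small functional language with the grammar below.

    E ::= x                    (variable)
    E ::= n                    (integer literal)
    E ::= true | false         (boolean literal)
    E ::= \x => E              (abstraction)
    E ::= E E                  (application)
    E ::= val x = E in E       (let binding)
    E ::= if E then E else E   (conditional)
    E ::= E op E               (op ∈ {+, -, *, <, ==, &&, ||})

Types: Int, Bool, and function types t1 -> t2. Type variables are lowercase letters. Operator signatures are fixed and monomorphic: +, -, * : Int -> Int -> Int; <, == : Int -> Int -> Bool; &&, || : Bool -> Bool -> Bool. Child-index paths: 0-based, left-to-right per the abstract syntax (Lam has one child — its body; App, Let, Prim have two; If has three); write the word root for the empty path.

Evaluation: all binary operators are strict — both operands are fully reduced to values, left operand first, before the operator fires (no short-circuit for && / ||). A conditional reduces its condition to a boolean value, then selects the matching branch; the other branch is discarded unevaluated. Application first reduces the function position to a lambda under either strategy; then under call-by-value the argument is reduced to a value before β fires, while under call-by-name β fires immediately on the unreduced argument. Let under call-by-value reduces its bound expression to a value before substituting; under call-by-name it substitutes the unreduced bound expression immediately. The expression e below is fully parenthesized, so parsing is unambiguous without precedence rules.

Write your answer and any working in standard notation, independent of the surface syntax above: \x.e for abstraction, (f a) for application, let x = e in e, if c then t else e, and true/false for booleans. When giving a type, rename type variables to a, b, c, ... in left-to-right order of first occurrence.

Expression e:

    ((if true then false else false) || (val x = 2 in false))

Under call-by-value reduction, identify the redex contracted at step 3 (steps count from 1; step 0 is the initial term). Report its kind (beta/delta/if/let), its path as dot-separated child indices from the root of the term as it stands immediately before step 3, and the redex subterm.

Answer: delta at root : (false || false)

Working:
step 0: ((if true then false else false) || (let x = 2 in false))
step 1: [if@0] (false || (let x = 2 in false))
step 2: [let@1] (false || false)
step 3: [delta@root] false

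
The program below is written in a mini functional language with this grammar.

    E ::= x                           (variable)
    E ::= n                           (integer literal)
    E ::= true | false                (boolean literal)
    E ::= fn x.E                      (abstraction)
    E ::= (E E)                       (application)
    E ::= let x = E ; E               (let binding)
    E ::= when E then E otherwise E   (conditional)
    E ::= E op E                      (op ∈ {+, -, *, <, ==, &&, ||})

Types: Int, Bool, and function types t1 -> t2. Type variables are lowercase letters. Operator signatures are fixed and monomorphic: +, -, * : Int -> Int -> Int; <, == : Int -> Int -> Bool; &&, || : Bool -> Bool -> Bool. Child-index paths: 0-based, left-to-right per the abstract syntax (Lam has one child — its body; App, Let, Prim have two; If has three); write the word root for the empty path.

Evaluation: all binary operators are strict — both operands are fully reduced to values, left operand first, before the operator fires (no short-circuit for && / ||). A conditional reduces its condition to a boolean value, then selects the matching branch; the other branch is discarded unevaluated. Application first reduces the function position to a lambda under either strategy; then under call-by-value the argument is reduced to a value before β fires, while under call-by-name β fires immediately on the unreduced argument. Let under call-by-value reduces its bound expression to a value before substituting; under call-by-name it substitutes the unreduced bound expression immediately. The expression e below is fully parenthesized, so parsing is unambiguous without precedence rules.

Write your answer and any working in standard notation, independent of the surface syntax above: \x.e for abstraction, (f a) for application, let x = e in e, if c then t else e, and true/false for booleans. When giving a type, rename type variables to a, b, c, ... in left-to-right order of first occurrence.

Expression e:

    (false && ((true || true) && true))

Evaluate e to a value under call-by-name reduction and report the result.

Answer: false

Working:
step 0: (false && ((true || true) && true))
step 1: [delta@1.0] (false && (true && true))
step 2: [delta@1] (false && true)
step 3: [delta@root] false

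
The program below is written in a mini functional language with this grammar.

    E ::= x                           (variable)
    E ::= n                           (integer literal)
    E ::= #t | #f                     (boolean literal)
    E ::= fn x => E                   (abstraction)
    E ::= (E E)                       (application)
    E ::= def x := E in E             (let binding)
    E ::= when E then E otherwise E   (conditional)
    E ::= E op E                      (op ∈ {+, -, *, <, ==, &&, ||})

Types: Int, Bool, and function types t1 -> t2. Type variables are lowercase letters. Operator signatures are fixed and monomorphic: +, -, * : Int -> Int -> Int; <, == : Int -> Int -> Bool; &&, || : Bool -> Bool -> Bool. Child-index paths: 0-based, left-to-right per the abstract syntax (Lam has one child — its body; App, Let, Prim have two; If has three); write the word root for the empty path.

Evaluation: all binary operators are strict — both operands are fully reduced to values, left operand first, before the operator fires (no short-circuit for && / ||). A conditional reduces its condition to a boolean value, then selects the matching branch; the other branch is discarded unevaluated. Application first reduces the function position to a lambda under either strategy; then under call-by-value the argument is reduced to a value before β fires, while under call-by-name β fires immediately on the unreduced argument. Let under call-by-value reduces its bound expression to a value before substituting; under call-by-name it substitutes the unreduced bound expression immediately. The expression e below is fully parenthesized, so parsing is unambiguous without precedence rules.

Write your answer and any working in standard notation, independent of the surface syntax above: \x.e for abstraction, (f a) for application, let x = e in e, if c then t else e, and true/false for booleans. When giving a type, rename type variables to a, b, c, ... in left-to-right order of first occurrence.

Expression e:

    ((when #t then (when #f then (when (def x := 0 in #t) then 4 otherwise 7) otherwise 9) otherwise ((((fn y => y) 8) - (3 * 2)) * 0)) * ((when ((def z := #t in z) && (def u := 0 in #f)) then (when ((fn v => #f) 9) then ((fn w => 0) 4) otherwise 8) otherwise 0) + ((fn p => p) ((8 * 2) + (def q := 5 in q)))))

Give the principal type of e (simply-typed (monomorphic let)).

Derivation:
  unify Bool ~ Bool
  unify Bool ~ Bool
let x : Int
  unify Bool ~ Bool
  unify Int ~ Int
  unify Int ~ Int
y : a
\y._ : a -> a
  unify a -> a ~ Int -> b
  unify a ~ Int
  unify Int ~ b
_ _ : Int
  unify Int ~ Int
  unify Int ~ Int
  unify Int ~ Int
  unify Int ~ Int
  unify Int ~ Int
  unify Int ~ Int
  unify Int ~ Int
  unify Int ~ Int
let z : Bool
z : Bool
  unify Bool ~ Bool
let u : Int
  unify Bool ~ Bool
  unify Bool ~ Bool
\v._ : c -> Bool
  unify c -> Bool ~ Int -> d
  unify c ~ Int
  unify Bool ~ d
_ _ : Bool
  unify Bool ~ Bool
\w._ : e -> Int
  unify e -> Int ~ Int -> f
  unify e ~ Int
  unify Int ~ f
_ _ : Int
  unify Int ~ Int
  unify Int ~ Int
  unify Int ~ Int
p : g
\p._ : g -> g
  unify Int ~ Int
  unify Int ~ Int
  unify Int ~ Int
let q : Int
q : Int
  unify Int ~ Int
  unify g -> g ~ Int -> h
  unify g ~ Int
  unify Int ~ h
_ _ : Int
  unify Int ~ Int
  unify Int ~ Int

Answer: Int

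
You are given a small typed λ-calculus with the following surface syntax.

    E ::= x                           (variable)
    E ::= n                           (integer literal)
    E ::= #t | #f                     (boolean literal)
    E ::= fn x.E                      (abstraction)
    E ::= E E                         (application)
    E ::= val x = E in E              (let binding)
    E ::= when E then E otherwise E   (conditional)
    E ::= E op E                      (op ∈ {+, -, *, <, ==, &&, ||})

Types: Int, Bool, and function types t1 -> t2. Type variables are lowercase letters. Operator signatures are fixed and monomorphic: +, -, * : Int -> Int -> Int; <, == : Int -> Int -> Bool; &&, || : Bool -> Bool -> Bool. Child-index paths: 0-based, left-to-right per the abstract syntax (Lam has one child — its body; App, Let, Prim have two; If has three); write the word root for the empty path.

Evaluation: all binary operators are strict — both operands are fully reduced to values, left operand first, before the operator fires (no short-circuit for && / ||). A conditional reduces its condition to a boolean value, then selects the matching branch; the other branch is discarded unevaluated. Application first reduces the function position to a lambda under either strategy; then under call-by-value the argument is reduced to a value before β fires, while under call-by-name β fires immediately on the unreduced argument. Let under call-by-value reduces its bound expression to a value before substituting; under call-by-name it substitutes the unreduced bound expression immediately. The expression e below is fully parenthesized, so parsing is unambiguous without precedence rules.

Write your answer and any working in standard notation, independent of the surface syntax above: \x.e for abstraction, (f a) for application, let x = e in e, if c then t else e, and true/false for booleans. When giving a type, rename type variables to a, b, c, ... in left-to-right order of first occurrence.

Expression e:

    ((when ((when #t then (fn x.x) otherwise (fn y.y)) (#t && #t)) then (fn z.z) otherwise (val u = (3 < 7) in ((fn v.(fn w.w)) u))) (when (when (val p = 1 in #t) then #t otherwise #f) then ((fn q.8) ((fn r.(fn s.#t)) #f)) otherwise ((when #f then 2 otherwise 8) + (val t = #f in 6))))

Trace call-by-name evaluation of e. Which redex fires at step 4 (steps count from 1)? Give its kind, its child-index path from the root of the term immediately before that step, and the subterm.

Answer: if at 0 : (if true then (\z.z) else (let u = (3 < 7) in ((\v.(\w.w)) u)))

Derivation:
step 0: ((if ((if true then (\x.x) else (\y.y)) (true && true)) then (\z.z) else (let u = (3 < 7) in ((\v.(\w.w)) u))) (if (if (let p = 1 in true) then true else false) then ((\q.8) ((\r.(\s.true)) false)) else ((if false then 2 else 8) + (let t = false in 6))))
step 1: [if@0.0.0] ((if ((\x.x) (true && true)) then (\z.z) else (let u = (3 < 7) in ((\v.(\w.w)) u))) (if (if (let p = 1 in true) then true else false) then ((\q.8) ((\r.(\s.true)) false)) else ((if false then 2 else 8) + (let t = false in 6))))
step 2: [beta@0.0] ((if (true && true) then (\z.z) else (let u = (3 < 7) in ((\v.(\w.w)) u))) (if (if (let p = 1 in true) then true else false) then ((\q.8) ((\r.(\s.true)) false)) else ((if false then 2 else 8) + (let t = false in 6))))
step 3: [delta@0.0] ((if true then (\z.z) else (let u = (3 < 7) in ((\v.(\w.w)) u))) (if (if (let p = 1 in true) then true else false) then ((\q.8) ((\r.(\s.true)) false)) else ((if false then 2 else 8) + (let t = false in 6))))
step 4: [if@0] ((\z.z) (if (if (let p = 1 in true) then true else false) then ((\q.8) ((\r.(\s.true)) false)) else ((if false then 2 else 8) + (let t = false in 6))))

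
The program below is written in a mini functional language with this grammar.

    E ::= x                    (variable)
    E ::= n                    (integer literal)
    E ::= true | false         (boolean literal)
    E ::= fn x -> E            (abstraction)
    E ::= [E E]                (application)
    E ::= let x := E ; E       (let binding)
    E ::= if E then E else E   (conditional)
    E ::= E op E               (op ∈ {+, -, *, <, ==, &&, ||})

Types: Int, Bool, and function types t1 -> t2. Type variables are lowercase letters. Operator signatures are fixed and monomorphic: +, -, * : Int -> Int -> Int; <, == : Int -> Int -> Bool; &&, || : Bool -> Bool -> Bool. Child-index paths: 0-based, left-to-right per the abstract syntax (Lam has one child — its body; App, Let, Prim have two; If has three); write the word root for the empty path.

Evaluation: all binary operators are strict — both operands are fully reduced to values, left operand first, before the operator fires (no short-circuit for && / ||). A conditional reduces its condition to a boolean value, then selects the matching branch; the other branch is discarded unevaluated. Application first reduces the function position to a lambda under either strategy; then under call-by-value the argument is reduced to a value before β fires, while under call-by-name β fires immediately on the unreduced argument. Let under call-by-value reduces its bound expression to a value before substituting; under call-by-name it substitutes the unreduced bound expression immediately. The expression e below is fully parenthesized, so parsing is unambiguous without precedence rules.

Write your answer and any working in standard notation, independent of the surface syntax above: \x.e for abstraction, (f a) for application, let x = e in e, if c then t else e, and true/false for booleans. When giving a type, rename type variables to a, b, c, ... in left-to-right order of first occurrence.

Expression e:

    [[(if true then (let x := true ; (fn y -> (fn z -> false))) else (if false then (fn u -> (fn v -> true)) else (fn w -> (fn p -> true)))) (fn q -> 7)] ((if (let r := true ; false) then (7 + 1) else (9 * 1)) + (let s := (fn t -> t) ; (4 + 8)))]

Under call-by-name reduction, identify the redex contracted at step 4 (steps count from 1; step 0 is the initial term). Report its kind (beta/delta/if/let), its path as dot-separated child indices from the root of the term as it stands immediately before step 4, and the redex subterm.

Derivation:
step 0: (((if true then (let x = true in (\y.(\z.false))) else (if false then (\u.(\v.true)) else (\w.(\p.true)))) (\q.7)) ((if (let r = true in false) then (7 + 1) else (9 * 1)) + (let s = (\t.t) in (4 + 8))))
step 1: [if@0.0] (((let x = true in (\y.(\z.false))) (\q.7)) ((if (let r = true in false) then (7 + 1) else (9 * 1)) + (let s = (\t.t) in (4 + 8))))
step 2: [let@0.0] (((\y.(\z.false)) (\q.7)) ((if (let r = true in false) then (7 + 1) else (9 * 1)) + (let s = (\t.t) in (4 + 8))))
step 3: [beta@0] ((\z.false) ((if (let r = true in false) then (7 + 1) else (9 * 1)) + (let s = (\t.t) in (4 + 8))))
step 4: [beta@root] false

Answer: beta at root : ((\z.false) ((if (let r = true in false) then (7 + 1) else (9 * 1)) + (let s = (\t.t) in (4 + 8))))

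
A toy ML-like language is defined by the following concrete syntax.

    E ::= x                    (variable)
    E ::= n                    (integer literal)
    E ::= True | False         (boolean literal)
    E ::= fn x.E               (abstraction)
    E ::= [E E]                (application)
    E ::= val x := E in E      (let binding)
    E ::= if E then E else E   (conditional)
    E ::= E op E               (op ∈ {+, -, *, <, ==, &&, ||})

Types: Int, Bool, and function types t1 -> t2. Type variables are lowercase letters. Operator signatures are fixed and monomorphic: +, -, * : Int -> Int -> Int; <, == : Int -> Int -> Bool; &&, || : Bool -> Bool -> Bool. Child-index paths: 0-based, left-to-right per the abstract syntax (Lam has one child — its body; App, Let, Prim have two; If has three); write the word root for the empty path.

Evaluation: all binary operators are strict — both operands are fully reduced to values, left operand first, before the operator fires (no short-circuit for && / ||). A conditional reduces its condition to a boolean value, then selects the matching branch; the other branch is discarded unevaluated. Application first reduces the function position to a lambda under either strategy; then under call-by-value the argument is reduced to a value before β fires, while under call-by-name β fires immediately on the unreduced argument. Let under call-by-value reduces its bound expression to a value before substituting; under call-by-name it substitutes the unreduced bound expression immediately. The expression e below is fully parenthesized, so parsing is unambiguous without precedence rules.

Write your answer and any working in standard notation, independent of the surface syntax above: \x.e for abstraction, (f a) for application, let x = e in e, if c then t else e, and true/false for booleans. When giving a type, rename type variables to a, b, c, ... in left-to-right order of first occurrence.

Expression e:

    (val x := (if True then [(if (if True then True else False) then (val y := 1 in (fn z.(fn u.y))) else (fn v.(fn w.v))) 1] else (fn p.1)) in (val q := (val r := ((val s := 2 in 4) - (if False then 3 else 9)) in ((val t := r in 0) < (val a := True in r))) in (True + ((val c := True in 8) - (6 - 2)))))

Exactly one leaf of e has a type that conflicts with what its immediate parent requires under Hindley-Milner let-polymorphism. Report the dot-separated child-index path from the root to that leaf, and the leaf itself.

Answer: 1.1.0 : true

Working:
  unify Bool ~ Bool
  unify Bool ~ Bool
  unify Bool ~ Bool
  unify Bool ~ Bool
let y : Int
y : Int
\u._ : b -> Int
\z._ : a -> b -> Int
v : c
\w._ : d -> c
\v._ : c -> d -> c
  unify a -> b -> Int ~ c -> d -> c
  unify a ~ c
  unify b -> Int ~ d -> c
  unify b ~ d
  unify Int ~ c
  unify Int -> d -> Int ~ Int -> e
  unify Int ~ Int
  unify d -> Int ~ e
_ _ : d -> Int
\p._ : f -> Int
  unify d -> Int ~ f -> Int
  unify d ~ f
  unify Int ~ Int
let x : forall. f -> Int
let s : Int
  unify Int ~ Int
  unify Bool ~ Bool
  unify Int ~ Int
  unify Int ~ Int
let r : Int
r : Int
let t : Int
  unify Int ~ Int
let a : Bool
r : Int
  unify Int ~ Int
let q : Bool
  unify Bool ~ Int
  FAIL: mismatch Bool ~ Int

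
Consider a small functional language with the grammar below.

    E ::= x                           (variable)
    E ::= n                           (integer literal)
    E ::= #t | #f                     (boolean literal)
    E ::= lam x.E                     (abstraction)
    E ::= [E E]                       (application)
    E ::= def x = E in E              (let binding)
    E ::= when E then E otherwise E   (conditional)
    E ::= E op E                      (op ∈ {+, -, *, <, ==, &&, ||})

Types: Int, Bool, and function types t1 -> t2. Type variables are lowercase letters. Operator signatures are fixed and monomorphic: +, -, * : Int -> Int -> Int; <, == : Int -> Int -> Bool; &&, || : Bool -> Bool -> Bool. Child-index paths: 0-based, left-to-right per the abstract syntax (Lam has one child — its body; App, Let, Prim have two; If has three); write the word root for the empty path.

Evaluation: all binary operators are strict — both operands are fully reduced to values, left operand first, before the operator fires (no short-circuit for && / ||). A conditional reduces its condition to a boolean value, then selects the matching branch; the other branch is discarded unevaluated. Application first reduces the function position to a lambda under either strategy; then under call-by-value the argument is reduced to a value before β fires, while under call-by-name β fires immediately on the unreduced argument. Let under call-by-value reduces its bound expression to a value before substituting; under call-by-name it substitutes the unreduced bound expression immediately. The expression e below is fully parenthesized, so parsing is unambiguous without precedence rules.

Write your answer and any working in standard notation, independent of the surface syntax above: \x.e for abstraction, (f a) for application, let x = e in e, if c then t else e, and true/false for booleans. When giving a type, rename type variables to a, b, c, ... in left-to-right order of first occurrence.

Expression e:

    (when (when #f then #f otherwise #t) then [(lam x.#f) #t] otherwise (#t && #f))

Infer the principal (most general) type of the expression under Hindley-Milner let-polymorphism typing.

Trace:
  unify Bool ~ Bool
  unify Bool ~ Bool
  unify Bool ~ Bool
\x._ : a -> Bool
  unify a -> Bool ~ Bool -> b
  unify a ~ Bool
  unify Bool ~ b
_ _ : Bool
  unify Bool ~ Bool
  unify Bool ~ Bool
  unify Bool ~ Bool

Answer: Bool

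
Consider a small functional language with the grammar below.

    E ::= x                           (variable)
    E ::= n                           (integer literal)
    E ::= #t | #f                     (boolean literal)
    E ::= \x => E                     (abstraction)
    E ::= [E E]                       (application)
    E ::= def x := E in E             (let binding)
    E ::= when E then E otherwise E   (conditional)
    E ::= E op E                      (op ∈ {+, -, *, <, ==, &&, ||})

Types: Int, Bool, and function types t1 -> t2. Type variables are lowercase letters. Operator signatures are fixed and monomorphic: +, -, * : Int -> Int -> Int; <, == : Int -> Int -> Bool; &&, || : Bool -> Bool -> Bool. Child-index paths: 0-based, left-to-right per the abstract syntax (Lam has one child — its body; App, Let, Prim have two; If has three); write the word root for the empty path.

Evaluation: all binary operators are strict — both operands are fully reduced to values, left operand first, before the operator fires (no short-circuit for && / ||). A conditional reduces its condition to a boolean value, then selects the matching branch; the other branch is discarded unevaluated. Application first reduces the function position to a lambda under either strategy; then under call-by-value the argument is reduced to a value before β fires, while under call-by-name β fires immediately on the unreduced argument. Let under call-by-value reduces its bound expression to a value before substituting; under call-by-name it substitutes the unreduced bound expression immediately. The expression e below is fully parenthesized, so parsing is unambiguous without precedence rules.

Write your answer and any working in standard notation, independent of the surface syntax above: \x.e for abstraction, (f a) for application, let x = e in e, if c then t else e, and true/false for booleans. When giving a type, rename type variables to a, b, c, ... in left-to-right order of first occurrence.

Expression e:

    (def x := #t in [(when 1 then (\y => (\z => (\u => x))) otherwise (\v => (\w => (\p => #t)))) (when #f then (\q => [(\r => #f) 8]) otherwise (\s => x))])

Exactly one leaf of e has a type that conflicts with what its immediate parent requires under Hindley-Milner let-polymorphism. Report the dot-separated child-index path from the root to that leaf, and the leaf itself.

Trace:
let x : Bool
  unify Int ~ Bool
  FAIL: mismatch Int ~ Bool

Answer: 1.0.0 : 1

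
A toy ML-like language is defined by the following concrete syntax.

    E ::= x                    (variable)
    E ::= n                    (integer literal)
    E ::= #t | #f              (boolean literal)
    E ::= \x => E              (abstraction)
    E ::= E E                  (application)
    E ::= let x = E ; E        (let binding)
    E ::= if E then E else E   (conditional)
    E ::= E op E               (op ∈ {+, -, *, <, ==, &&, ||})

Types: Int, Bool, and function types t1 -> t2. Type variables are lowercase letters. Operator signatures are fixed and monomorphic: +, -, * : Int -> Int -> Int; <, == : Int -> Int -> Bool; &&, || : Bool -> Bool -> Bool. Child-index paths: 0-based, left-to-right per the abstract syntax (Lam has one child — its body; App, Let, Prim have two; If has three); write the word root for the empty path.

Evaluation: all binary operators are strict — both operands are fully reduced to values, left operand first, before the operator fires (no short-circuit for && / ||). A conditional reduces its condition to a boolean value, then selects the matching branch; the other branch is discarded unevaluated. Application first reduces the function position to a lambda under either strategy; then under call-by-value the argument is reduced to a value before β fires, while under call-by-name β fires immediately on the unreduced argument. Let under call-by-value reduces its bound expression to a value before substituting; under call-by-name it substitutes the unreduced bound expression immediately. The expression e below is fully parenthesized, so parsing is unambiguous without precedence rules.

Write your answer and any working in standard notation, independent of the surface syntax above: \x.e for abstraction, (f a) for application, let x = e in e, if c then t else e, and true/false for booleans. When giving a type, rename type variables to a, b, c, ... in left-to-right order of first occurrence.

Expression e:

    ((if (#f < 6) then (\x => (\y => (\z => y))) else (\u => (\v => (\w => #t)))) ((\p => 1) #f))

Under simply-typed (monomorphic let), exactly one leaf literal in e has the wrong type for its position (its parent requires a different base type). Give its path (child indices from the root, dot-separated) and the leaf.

Derivation:
  unify Bool ~ Int
  FAIL: mismatch Bool ~ Int

Answer: 0.0.0 : false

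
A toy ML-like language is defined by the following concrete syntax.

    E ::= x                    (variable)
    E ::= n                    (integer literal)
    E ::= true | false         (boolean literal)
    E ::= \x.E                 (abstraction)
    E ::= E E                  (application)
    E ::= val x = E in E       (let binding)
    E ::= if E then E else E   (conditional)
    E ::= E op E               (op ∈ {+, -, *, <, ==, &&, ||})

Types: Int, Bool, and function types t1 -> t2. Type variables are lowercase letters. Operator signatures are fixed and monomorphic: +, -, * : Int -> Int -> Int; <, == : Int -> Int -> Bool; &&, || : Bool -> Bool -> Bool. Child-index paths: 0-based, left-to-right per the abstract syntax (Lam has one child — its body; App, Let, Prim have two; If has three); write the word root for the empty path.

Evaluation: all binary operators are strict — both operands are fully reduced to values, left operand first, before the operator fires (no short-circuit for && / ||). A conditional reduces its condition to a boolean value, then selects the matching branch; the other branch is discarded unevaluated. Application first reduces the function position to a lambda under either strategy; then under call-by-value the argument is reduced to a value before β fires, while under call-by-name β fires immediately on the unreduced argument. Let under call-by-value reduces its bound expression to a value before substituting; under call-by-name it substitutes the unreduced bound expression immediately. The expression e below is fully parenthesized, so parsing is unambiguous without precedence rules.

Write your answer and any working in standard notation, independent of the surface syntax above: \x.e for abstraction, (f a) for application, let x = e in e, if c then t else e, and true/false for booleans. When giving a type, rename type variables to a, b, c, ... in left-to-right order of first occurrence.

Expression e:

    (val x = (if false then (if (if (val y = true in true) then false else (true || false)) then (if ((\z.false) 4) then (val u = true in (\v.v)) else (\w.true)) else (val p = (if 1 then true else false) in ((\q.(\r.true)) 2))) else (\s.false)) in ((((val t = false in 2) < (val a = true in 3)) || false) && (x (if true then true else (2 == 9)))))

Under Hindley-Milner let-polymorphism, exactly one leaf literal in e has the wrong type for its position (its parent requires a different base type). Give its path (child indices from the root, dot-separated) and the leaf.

Trace:
  unify Bool ~ Bool
let y : Bool
  unify Bool ~ Bool
  unify Bool ~ Bool
  unify Bool ~ Bool
  unify Bool ~ Bool
  unify Bool ~ Bool
\z._ : a -> Bool
  unify a -> Bool ~ Int -> b
  unify a ~ Int
  unify Bool ~ b
_ _ : Bool
  unify Bool ~ Bool
let u : Bool
v : c
\v._ : c -> c
\w._ : d -> Bool
  unify c -> c ~ d -> Bool
  unify c ~ d
  unify d ~ Bool
  unify Int ~ Bool
  FAIL: mismatch Int ~ Bool

Answer: 0.1.2.0.0 : 1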